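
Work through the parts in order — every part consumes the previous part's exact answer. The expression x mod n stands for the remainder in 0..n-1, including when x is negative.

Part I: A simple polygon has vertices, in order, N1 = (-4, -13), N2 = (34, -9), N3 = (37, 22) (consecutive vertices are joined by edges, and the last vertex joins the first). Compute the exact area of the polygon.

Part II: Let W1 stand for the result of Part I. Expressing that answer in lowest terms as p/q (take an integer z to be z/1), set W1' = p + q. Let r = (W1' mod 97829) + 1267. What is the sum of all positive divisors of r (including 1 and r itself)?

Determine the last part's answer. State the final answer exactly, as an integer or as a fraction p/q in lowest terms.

Part I: cross terms: (-4*-9 - 34*-13)=478, (34*22 - 37*-9)=1081, (37*-13 - -4*22)=-393; twice the area = |1166| = 1166; area = 583; answer 583
Part II: W1 = 583; threaded value p + q = 584; r = 1851; 1851 = 3 * 617; sigma = (1 + 3) * (1 + 617) = 4 * 618 = 2472; answer 2472

2472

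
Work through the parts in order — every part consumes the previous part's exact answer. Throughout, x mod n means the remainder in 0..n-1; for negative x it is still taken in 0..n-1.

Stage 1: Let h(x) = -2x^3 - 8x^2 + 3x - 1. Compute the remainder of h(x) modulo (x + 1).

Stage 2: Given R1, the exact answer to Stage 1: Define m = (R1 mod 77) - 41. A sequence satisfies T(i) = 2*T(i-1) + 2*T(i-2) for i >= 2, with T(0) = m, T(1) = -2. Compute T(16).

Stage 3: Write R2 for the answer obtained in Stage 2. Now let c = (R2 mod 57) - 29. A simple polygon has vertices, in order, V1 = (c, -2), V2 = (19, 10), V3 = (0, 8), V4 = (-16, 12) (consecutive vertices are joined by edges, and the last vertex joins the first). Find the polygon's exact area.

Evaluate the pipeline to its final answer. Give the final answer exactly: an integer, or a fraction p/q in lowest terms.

161

Stage 1: remainder = value at the root: -2*(-1)^3 - 8*(-1)^2 + 3*(-1)^1 - 1 = (2) + (-8) + (-3) + (-1) = -10; answer -10
Stage 2: R1 = -10; m = 26; T(2) = 2*(-2) + 2*(26) = 48; iterating: T(2)=48, T(3)=92, T(4)=280, T(5)=744, T(6)=2048, T(7)=5584, T(8)=15264, T(9)=41696, T(10)=113920, T(11)=311232, T(12)=850304, T(13)=2323072, T(14)=6346752, T(15)=17339648, T(16)=47372800; answer 47372800
Stage 3: R2 = 47372800; c = 14; cross terms: (14*10 - 19*-2)=178, (19*8 - 0*10)=152, (0*12 - -16*8)=128, (-16*-2 - 14*12)=-136; twice the area = |322| = 322; area = 161; answer 161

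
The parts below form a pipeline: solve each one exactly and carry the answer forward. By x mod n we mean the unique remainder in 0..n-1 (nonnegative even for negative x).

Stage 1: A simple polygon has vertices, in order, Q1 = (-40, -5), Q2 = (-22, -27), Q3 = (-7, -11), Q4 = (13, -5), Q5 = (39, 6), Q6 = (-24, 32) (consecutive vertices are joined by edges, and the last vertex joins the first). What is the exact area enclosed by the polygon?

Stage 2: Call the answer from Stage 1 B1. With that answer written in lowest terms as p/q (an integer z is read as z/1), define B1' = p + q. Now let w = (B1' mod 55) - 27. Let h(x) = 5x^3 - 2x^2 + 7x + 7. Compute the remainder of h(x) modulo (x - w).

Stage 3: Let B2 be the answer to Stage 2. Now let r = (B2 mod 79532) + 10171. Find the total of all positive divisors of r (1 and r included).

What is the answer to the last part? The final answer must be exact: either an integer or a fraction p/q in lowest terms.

Stage 1: cross terms: (-40*-27 - -22*-5)=970, (-22*-11 - -7*-27)=53, (-7*-5 - 13*-11)=178, (13*6 - 39*-5)=273, (39*32 - -24*6)=1392, (-24*-5 - -40*32)=1400; twice the area = |4266| = 4266; area = 2133; answer 2133
Stage 2: B1 = 2133; threaded value p + q = 2134; w = 17; remainder = value at the root: 5*(17)^3 - 2*(17)^2 + 7*(17)^1 + 7 = (24565) + (-578) + (119) + (7) = 24113; answer 24113
Stage 3: B2 = 24113; r = 34284; 34284 = 2^2 * 3 * 2857; sigma = (1 + 2 + 4) * (1 + 3) * (1 + 2857) = 7 * 4 * 2858 = 80024; answer 80024

80024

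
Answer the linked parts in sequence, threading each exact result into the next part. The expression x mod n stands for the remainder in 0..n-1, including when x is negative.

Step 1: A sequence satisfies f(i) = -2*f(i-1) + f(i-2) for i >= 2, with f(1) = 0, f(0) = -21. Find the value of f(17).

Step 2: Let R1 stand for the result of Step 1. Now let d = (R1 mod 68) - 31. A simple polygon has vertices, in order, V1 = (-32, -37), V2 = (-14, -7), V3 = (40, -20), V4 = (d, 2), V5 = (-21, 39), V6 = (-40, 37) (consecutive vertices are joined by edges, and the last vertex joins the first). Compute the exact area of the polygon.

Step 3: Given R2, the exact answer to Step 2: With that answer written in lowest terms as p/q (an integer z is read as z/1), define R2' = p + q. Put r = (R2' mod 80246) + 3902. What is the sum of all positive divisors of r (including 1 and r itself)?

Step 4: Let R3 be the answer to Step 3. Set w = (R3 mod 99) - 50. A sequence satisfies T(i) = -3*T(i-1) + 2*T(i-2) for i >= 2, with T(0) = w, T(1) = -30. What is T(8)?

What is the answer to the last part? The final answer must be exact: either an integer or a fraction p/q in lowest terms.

Step 1: f(2) = -2*(0) + 1*(-21) = -21; iterating: f(2)=-21, f(3)=42, f(4)=-105, f(5)=252, f(6)=-609, f(7)=1470, f(8)=-3549, f(9)=8568, f(10)=-20685, f(11)=49938, f(12)=-120561, f(13)=291060, f(14)=-702681, f(15)=1696422, f(16)=-4095525, f(17)=9887472; answer 9887472
Step 2: R1 = 9887472; d = -31; cross terms: (-32*-7 - -14*-37)=-294, (-14*-20 - 40*-7)=560, (40*2 - -31*-20)=-540, (-31*39 - -21*2)=-1167, (-21*37 - -40*39)=783, (-40*-37 - -32*37)=2664; twice the area = |2006| = 2006; area = 1003; answer 1003
Step 3: R2 = 1003; threaded value p + q = 1004; r = 4906; 4906 = 2 * 11 * 223; sigma = (1 + 2) * (1 + 11) * (1 + 223) = 3 * 12 * 224 = 8064; answer 8064
Step 4: R3 = 8064; w = -5; T(2) = -3*(-30) + 2*(-5) = 80; iterating: T(2)=80, T(3)=-300, T(4)=1060, T(5)=-3780, T(6)=13460, T(7)=-47940, T(8)=170740; answer 170740

170740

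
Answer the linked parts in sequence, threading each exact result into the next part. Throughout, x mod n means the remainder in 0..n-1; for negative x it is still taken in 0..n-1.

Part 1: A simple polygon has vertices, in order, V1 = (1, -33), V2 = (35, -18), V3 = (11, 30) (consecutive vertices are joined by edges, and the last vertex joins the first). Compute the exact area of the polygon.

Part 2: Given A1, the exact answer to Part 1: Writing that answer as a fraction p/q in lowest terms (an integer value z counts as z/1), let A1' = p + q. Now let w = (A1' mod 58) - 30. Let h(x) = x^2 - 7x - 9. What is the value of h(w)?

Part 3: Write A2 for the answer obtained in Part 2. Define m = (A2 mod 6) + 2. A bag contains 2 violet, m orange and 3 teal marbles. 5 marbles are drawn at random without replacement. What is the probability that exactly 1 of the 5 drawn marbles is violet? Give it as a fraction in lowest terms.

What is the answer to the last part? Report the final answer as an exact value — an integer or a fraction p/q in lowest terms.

35/66

Part 1: cross terms: (1*-18 - 35*-33)=1137, (35*30 - 11*-18)=1248, (11*-33 - 1*30)=-393; twice the area = |1992| = 1992; area = 996; answer 996
Part 2: A1 = 996; threaded value p + q = 997; w = -19; 1*(-19)^2 - 7*(-19)^1 - 9 = (361) + (133) + (-9) = 485; answer 485
Part 3: A2 = 485; m = 7; total draws C(12,5) = 792; favorable C(2,1)*C(10,4) = 420; P = 35/66; answer 35/66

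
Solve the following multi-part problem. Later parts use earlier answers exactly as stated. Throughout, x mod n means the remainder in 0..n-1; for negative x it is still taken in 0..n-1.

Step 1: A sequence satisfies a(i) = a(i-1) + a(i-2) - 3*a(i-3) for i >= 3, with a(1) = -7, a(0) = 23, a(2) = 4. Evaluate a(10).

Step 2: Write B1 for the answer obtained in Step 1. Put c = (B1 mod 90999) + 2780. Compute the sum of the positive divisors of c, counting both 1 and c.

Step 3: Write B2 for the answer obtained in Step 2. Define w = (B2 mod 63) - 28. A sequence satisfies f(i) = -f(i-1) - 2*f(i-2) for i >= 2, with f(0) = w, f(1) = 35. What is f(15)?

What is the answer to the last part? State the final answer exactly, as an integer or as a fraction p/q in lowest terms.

Step 1: a(3) = 1*(4) + 1*(-7) - 3*(23) = -72; iterating: a(3)=-72, a(4)=-47, a(5)=-131, a(6)=38, a(7)=48, a(8)=479, a(9)=413, a(10)=748; answer 748
Step 2: B1 = 748; c = 3528; 3528 = 2^3 * 3^2 * 7^2; sigma = (1 + 2 + 4 + 8) * (1 + 3 + 9) * (1 + 7 + 49) = 15 * 13 * 57 = 11115; answer 11115
Step 3: B2 = 11115; w = -1; f(2) = -1*(35) - 2*(-1) = -33; iterating: f(2)=-33, f(3)=-37, f(4)=103, f(5)=-29, f(6)=-177, f(7)=235, f(8)=119, f(9)=-589, f(10)=351, f(11)=827, f(12)=-1529, f(13)=-125, f(14)=3183, f(15)=-2933; answer -2933

-2933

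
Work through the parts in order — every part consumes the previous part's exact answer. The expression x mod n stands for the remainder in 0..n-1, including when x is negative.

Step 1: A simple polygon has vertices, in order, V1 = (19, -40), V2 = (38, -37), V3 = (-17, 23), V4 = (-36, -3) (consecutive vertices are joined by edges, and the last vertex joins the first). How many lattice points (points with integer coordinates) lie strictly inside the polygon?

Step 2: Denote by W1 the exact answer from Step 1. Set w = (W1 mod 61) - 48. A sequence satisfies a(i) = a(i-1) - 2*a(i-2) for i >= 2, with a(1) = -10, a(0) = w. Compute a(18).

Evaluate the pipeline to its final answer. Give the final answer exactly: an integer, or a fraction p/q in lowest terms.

Step 1: cross terms: (19*-37 - 38*-40)=817, (38*23 - -17*-37)=245, (-17*-3 - -36*23)=879, (-36*-40 - 19*-3)=1497; twice the area = |3438| = 3438; area = 1719; boundary points = 1 + 5 + 1 + 1 = 8; strictly interior points = area - boundary/2 + 1 = 1716; answer 1716
Step 2: W1 = 1716; w = -40; a(2) = 1*(-10) - 2*(-40) = 70; iterating: a(2)=70, a(3)=90, a(4)=-50, a(5)=-230, a(6)=-130, a(7)=330, a(8)=590, a(9)=-70, a(10)=-1250, a(11)=-1110, a(12)=1390, a(13)=3610, a(14)=830, a(15)=-6390, a(16)=-8050, a(17)=4730, a(18)=20830; answer 20830

20830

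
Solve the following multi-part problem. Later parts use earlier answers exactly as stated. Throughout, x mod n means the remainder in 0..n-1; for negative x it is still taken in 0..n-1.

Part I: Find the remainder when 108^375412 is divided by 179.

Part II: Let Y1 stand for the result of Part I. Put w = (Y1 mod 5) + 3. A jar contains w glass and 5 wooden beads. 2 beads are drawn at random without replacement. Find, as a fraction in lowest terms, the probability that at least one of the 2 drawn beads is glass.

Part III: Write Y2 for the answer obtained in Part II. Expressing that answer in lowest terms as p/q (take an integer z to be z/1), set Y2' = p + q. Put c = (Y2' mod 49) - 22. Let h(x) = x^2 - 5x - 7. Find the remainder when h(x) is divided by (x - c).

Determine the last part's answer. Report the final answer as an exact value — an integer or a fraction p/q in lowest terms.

29

Part I: squarings mod 179: 108^1=108, 108^2=29, 108^4=125, 108^8=52, 108^16=19, 108^32=3, 108^64=9, 108^128=81, 108^256=117, 108^512=85, 108^1024=65, 108^2048=108, 108^4096=29, 108^8192=125, 108^16384=52, 108^32768=19, 108^65536=3, 108^131072=9, 108^262144=81; 108^375412 = 108^4 * 108^16 * 108^32 * 108^64 * 108^512 * 108^2048 * 108^4096 * 108^8192 * 108^32768 * 108^65536 * 108^262144 = 76 (mod 179); answer 76
Part II: Y1 = 76; w = 4; total draws C(9,2) = 36; complement C(5,2) = 10; favorable 36 - 10 = 26; P = 13/18; answer 13/18
Part III: Y2 = 13/18; threaded value p + q = 31; c = 9; remainder = value at the root: 1*(9)^2 - 5*(9)^1 - 7 = (81) + (-45) + (-7) = 29; answer 29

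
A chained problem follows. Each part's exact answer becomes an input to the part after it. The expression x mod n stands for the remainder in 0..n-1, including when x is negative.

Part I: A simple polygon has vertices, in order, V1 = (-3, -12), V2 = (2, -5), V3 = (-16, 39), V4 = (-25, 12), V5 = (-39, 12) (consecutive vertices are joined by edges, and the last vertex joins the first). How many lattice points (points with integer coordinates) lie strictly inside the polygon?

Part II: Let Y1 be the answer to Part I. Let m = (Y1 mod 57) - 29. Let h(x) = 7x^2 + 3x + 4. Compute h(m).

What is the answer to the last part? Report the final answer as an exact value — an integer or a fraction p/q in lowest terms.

1624

Part I: cross terms: (-3*-5 - 2*-12)=39, (2*39 - -16*-5)=-2, (-16*12 - -25*39)=783, (-25*12 - -39*12)=168, (-39*-12 - -3*12)=504; twice the area = |1492| = 1492; area = 746; boundary points = 1 + 2 + 9 + 14 + 12 = 38; strictly interior points = area - boundary/2 + 1 = 728; answer 728
Part II: Y1 = 728; m = 15; 7*(15)^2 + 3*(15)^1 + 4 = (1575) + (45) + (4) = 1624; answer 1624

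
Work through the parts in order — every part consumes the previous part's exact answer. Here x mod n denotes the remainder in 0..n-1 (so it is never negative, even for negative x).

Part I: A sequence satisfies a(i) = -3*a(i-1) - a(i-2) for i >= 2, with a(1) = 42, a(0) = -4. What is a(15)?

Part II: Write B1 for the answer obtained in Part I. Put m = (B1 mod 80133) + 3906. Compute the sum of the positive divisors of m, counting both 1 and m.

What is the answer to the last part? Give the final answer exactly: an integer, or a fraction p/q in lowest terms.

48750

Part I: a(2) = -3*(42) - 1*(-4) = -122; iterating: a(2)=-122, a(3)=324, a(4)=-850, a(5)=2226, a(6)=-5828, a(7)=15258, a(8)=-39946, a(9)=104580, a(10)=-273794, a(11)=716802, a(12)=-1876612, a(13)=4913034, a(14)=-12862490, a(15)=33674436; answer 33674436
Part II: B1 = 33674436; m = 22482; 22482 = 2 * 3^2 * 1249; sigma = (1 + 2) * (1 + 3 + 9) * (1 + 1249) = 3 * 13 * 1250 = 48750; answer 48750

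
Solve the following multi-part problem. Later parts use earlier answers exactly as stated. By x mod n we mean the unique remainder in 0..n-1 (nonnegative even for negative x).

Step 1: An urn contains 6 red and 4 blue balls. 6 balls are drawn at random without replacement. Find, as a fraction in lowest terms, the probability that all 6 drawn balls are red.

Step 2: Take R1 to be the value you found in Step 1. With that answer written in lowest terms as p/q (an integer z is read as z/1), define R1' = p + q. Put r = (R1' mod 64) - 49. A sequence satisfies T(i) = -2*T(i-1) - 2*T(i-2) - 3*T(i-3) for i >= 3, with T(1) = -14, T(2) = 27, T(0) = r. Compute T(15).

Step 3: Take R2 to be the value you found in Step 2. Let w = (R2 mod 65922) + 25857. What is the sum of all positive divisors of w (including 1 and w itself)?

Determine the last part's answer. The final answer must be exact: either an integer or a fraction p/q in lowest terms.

Step 1: total draws C(10,6) = 210; favorable C(6,6) = 1; P = 1/210; answer 1/210
Step 2: R1 = 1/210; threaded value p + q = 211; r = -30; T(3) = -2*(27) - 2*(-14) - 3*(-30) = 64; iterating: T(3)=64, T(4)=-140, T(5)=71, T(6)=-54, T(7)=386, T(8)=-877, T(9)=1144, T(10)=-1692, T(11)=3727, T(12)=-7502, T(13)=12626, T(14)=-21429, T(15)=40112; answer 40112
Step 3: R2 = 40112; w = 65969; 65969 = 41 * 1609; sigma = (1 + 41) * (1 + 1609) = 42 * 1610 = 67620; answer 67620

67620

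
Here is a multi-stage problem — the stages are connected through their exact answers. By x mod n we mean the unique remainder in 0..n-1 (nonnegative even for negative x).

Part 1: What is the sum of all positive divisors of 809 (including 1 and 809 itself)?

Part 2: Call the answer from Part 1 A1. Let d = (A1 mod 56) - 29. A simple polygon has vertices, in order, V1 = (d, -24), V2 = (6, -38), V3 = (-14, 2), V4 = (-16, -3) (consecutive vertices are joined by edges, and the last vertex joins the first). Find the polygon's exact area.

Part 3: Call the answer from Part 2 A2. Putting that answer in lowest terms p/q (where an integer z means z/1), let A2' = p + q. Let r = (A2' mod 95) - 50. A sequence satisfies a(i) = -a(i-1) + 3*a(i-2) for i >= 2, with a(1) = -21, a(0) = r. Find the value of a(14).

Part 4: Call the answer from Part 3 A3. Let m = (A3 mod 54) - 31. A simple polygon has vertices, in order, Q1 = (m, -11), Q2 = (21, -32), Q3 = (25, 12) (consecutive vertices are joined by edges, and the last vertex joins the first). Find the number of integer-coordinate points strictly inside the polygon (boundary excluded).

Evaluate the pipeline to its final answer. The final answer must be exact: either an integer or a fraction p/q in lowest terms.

590

Part 1: 809 is prime, so its only divisors are 1 and 809; sigma = 1 + 809 = 810; answer 810
Part 2: A1 = 810; d = -3; cross terms: (-3*-38 - 6*-24)=258, (6*2 - -14*-38)=-520, (-14*-3 - -16*2)=74, (-16*-24 - -3*-3)=375; twice the area = |187| = 187; area = 187/2; answer 187/2
Part 3: A2 = 187/2; threaded value p + q = 189; r = 44; a(2) = -1*(-21) + 3*(44) = 153; iterating: a(2)=153, a(3)=-216, a(4)=675, a(5)=-1323, a(6)=3348, a(7)=-7317, a(8)=17361, a(9)=-39312, a(10)=91395, a(11)=-209331, a(12)=483516, a(13)=-1111509, a(14)=2562057; answer 2562057
Part 4: A3 = 2562057; m = -4; cross terms: (-4*-32 - 21*-11)=359, (21*12 - 25*-32)=1052, (25*-11 - -4*12)=-227; twice the area = |1184| = 1184; area = 592; boundary points = 1 + 4 + 1 = 6; strictly interior points = area - boundary/2 + 1 = 590; answer 590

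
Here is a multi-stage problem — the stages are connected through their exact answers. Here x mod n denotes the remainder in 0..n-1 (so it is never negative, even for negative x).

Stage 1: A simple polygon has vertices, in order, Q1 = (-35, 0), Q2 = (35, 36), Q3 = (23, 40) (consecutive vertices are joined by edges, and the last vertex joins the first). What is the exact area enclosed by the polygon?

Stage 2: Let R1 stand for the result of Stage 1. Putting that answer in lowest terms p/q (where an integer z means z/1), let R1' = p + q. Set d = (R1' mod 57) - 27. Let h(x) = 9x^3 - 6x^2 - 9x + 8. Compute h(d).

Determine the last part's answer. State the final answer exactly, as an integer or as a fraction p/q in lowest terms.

-16300

Stage 1: cross terms: (-35*36 - 35*0)=-1260, (35*40 - 23*36)=572, (23*0 - -35*40)=1400; twice the area = |712| = 712; area = 356; answer 356
Stage 2: R1 = 356; threaded value p + q = 357; d = -12; 9*(-12)^3 - 6*(-12)^2 - 9*(-12)^1 + 8 = (-15552) + (-864) + (108) + (8) = -16300; answer -16300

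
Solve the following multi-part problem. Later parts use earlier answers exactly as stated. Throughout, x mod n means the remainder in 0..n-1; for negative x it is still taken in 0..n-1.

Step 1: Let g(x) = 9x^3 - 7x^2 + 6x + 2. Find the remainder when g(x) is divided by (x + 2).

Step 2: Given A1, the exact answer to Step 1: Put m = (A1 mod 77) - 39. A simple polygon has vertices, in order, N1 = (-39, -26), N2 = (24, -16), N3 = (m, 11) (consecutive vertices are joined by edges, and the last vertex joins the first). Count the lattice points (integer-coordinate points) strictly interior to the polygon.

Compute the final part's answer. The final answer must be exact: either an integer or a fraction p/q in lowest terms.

Step 1: remainder = value at the root: 9*(-2)^3 - 7*(-2)^2 + 6*(-2)^1 + 2 = (-72) + (-28) + (-12) + (2) = -110; answer -110
Step 2: A1 = -110; m = 5; cross terms: (-39*-16 - 24*-26)=1248, (24*11 - 5*-16)=344, (5*-26 - -39*11)=299; twice the area = |1891| = 1891; area = 1891/2; boundary points = 1 + 1 + 1 = 3; strictly interior points = area - boundary/2 + 1 = 945; answer 945

945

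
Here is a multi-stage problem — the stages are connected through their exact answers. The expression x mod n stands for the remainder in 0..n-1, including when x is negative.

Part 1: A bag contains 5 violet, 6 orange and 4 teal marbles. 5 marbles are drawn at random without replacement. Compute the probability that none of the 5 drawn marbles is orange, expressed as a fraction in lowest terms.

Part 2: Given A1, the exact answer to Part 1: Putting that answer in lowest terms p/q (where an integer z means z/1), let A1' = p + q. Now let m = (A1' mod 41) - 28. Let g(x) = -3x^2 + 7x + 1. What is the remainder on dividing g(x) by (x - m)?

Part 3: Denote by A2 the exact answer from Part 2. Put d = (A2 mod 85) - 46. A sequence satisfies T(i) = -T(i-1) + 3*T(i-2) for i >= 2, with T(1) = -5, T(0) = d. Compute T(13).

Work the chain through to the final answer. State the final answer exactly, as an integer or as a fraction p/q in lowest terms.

-329765

Part 1: total draws C(15,5) = 3003; favorable C(9,5) = 126; P = 6/143; answer 6/143
Part 2: A1 = 6/143; threaded value p + q = 149; m = -2; remainder = value at the root: -3*(-2)^2 + 7*(-2)^1 + 1 = (-12) + (-14) + (1) = -25; answer -25
Part 3: A2 = -25; d = 14; T(2) = -1*(-5) + 3*(14) = 47; iterating: T(2)=47, T(3)=-62, T(4)=203, T(5)=-389, T(6)=998, T(7)=-2165, T(8)=5159, T(9)=-11654, T(10)=27131, T(11)=-62093, T(12)=143486, T(13)=-329765; answer -329765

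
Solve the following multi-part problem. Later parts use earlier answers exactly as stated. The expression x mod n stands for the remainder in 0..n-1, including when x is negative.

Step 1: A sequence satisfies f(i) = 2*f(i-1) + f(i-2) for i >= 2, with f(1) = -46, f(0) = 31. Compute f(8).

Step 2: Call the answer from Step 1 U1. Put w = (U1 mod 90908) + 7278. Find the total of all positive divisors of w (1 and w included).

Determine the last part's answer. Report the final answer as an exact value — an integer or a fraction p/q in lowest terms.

Step 1: f(2) = 2*(-46) + 1*(31) = -61; iterating: f(2)=-61, f(3)=-168, f(4)=-397, f(5)=-962, f(6)=-2321, f(7)=-5604, f(8)=-13529; answer -13529
Step 2: U1 = -13529; w = 84657; 84657 = 3 * 28219; sigma = (1 + 3) * (1 + 28219) = 4 * 28220 = 112880; answer 112880

112880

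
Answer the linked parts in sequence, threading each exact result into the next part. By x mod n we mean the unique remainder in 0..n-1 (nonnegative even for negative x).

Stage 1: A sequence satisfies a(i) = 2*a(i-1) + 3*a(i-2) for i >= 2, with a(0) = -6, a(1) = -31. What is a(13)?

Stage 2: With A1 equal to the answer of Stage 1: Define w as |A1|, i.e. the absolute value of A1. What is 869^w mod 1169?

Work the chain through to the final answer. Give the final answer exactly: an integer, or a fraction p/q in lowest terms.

15

Stage 1: a(2) = 2*(-31) + 3*(-6) = -80; iterating: a(2)=-80, a(3)=-253, a(4)=-746, a(5)=-2251, a(6)=-6740, a(7)=-20233, a(8)=-60686, a(9)=-182071, a(10)=-546200, a(11)=-1638613, a(12)=-4915826, a(13)=-14747491; answer -14747491
Stage 2: A1 = -14747491; w = 14747491; squarings mod 1169: 869^1=869, 869^2=1156, 869^4=169, 869^8=505, 869^16=183, 869^32=757, 869^64=239, 869^128=1009, 869^256=1051, 869^512=1065, 869^1024=295, 869^2048=519, 869^4096=491, 869^8192=267, 869^16384=1149, 869^32768=400, 869^65536=1016, 869^131072=29, 869^262144=841, 869^524288=36, 869^1048576=127, 869^2097152=932, 869^4194304=57, 869^8388608=911; 869^14747491 = 869^1 * 869^2 * 869^32 * 869^64 * 869^256 * 869^512 * 869^1024 * 869^65536 * 869^2097152 * 869^4194304 * 869^8388608 = 15 (mod 1169); answer 15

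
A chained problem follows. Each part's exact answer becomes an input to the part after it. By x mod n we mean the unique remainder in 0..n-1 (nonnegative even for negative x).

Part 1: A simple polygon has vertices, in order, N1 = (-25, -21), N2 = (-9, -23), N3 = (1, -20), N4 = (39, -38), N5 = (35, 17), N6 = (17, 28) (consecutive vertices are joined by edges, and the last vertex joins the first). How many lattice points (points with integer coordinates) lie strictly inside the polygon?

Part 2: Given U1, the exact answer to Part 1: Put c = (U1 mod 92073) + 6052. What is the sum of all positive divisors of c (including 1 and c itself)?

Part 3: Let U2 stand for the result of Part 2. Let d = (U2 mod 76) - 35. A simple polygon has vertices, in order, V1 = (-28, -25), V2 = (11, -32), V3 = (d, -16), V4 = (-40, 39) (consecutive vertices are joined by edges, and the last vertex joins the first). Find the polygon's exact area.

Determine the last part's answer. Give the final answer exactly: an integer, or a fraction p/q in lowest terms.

1685

Part 1: cross terms: (-25*-23 - -9*-21)=386, (-9*-20 - 1*-23)=203, (1*-38 - 39*-20)=742, (39*17 - 35*-38)=1993, (35*28 - 17*17)=691, (17*-21 - -25*28)=343; twice the area = |4358| = 4358; area = 2179; boundary points = 2 + 1 + 2 + 1 + 1 + 7 = 14; strictly interior points = area - boundary/2 + 1 = 2173; answer 2173
Part 2: U1 = 2173; c = 8225; 8225 = 5^2 * 7 * 47; sigma = (1 + 5 + 25) * (1 + 7) * (1 + 47) = 31 * 8 * 48 = 11904; answer 11904
Part 3: U2 = 11904; d = 13; cross terms: (-28*-32 - 11*-25)=1171, (11*-16 - 13*-32)=240, (13*39 - -40*-16)=-133, (-40*-25 - -28*39)=2092; twice the area = |3370| = 3370; area = 1685; answer 1685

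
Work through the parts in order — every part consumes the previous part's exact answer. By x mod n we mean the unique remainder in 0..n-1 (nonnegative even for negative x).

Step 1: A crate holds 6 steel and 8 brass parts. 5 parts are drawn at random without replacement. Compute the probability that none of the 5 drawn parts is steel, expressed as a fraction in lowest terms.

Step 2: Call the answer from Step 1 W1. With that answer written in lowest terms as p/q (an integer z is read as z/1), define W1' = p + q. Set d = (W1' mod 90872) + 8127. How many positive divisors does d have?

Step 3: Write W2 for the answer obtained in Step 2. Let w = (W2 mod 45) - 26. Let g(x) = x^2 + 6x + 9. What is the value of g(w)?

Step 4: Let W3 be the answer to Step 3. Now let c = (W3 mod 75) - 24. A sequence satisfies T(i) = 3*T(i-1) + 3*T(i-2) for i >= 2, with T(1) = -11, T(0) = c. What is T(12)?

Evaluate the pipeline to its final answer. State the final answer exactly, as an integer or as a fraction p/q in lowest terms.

Step 1: total draws C(14,5) = 2002; favorable C(8,5) = 56; P = 4/143; answer 4/143
Step 2: W1 = 4/143; threaded value p + q = 147; d = 8274; 8274 = 2 * 3 * 7 * 197; number of divisors = (1+1) * (1+1) * (1+1) * (1+1) = 16; answer 16
Step 3: W2 = 16; w = -10; 1*(-10)^2 + 6*(-10)^1 + 9 = (100) + (-60) + (9) = 49; answer 49
Step 4: W3 = 49; c = 25; T(2) = 3*(-11) + 3*(25) = 42; iterating: T(2)=42, T(3)=93, T(4)=405, T(5)=1494, T(6)=5697, T(7)=21573, T(8)=81810, T(9)=310149, T(10)=1175877, T(11)=4458078, T(12)=16901865; answer 16901865

16901865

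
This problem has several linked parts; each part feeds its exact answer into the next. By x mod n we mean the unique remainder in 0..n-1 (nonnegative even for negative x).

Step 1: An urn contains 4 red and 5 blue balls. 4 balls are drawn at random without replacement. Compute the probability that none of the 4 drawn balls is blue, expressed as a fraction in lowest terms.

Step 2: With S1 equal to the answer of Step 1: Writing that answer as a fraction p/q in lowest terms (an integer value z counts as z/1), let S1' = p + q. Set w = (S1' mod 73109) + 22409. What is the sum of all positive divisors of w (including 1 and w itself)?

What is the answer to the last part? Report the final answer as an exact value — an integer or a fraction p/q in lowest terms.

Step 1: total draws C(9,4) = 126; favorable C(4,4) = 1; P = 1/126; answer 1/126
Step 2: S1 = 1/126; threaded value p + q = 127; w = 22536; 22536 = 2^3 * 3^2 * 313; sigma = (1 + 2 + 4 + 8) * (1 + 3 + 9) * (1 + 313) = 15 * 13 * 314 = 61230; answer 61230

61230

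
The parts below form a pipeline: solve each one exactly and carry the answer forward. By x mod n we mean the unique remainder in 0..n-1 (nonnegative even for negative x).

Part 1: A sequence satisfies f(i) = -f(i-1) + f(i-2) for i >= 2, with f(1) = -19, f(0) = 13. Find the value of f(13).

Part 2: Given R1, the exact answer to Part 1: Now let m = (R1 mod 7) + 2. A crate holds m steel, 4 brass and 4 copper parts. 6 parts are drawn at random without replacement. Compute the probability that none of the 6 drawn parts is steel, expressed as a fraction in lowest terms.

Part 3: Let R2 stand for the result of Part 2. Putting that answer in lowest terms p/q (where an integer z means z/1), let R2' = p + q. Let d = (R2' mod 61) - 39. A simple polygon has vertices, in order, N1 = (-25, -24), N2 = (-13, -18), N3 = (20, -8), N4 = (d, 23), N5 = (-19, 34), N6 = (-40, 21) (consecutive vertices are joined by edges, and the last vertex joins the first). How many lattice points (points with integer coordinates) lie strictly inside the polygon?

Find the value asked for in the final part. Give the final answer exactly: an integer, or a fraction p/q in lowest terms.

1877

Part 1: f(2) = -1*(-19) + 1*(13) = 32; iterating: f(2)=32, f(3)=-51, f(4)=83, f(5)=-134, f(6)=217, f(7)=-351, f(8)=568, f(9)=-919, f(10)=1487, f(11)=-2406, f(12)=3893, f(13)=-6299; answer -6299
Part 2: R1 = -6299; m = 3; total draws C(11,6) = 462; favorable C(8,6) = 28; P = 2/33; answer 2/33
Part 3: R2 = 2/33; threaded value p + q = 35; d = -4; cross terms: (-25*-18 - -13*-24)=138, (-13*-8 - 20*-18)=464, (20*23 - -4*-8)=428, (-4*34 - -19*23)=301, (-19*21 - -40*34)=961, (-40*-24 - -25*21)=1485; twice the area = |3777| = 3777; area = 3777/2; boundary points = 6 + 1 + 1 + 1 + 1 + 15 = 25; strictly interior points = area - boundary/2 + 1 = 1877; answer 1877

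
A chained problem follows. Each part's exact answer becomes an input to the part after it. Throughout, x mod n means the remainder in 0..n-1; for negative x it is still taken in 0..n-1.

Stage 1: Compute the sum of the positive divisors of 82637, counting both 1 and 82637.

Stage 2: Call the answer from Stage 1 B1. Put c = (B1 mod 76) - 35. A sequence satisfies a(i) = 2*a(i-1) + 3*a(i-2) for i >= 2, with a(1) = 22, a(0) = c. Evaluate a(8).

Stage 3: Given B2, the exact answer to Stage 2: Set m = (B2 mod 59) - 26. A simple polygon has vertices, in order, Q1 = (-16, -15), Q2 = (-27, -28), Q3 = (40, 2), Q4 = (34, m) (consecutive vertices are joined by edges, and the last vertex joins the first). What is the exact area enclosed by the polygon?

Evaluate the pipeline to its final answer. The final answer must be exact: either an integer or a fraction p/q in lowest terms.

Stage 1: 82637 = 17 * 4861; sigma = (1 + 17) * (1 + 4861) = 18 * 4862 = 87516; answer 87516
Stage 2: B1 = 87516; c = 5; a(2) = 2*(22) + 3*(5) = 59; iterating: a(2)=59, a(3)=184, a(4)=545, a(5)=1642, a(6)=4919, a(7)=14764, a(8)=44285; answer 44285
Stage 3: B2 = 44285; m = 9; cross terms: (-16*-28 - -27*-15)=43, (-27*2 - 40*-28)=1066, (40*9 - 34*2)=292, (34*-15 - -16*9)=-366; twice the area = |1035| = 1035; area = 1035/2; answer 1035/2

1035/2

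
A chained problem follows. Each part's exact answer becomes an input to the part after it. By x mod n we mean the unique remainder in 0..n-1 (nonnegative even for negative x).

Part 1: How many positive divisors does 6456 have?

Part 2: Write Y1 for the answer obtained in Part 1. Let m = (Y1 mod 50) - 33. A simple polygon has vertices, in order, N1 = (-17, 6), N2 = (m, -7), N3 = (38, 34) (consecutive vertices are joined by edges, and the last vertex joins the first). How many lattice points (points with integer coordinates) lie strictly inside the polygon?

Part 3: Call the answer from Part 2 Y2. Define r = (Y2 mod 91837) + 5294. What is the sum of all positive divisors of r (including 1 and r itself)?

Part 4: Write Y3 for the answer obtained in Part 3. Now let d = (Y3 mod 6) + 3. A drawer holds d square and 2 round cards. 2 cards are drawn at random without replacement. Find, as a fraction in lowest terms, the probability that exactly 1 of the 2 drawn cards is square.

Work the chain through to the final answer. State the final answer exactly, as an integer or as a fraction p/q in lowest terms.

3/5

Part 1: 6456 = 2^3 * 3 * 269; number of divisors = (3+1) * (1+1) * (1+1) = 16; answer 16
Part 2: Y1 = 16; m = -17; cross terms: (-17*-7 - -17*6)=221, (-17*34 - 38*-7)=-312, (38*6 - -17*34)=806; twice the area = |715| = 715; area = 715/2; boundary points = 13 + 1 + 1 = 15; strictly interior points = area - boundary/2 + 1 = 351; answer 351
Part 3: Y2 = 351; r = 5645; 5645 = 5 * 1129; sigma = (1 + 5) * (1 + 1129) = 6 * 1130 = 6780; answer 6780
Part 4: Y3 = 6780; d = 3; total draws C(5,2) = 10; favorable C(3,1)*C(2,1) = 6; P = 3/5; answer 3/5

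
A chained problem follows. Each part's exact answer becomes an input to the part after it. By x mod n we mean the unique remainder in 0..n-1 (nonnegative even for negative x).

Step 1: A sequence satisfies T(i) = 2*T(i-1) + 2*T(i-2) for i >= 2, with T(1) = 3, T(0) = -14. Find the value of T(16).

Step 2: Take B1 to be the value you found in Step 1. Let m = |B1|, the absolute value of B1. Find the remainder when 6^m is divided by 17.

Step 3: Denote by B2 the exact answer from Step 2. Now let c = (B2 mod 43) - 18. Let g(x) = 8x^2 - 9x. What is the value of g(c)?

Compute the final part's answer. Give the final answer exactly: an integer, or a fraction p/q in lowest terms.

2465

Step 1: T(2) = 2*(3) + 2*(-14) = -22; iterating: T(2)=-22, T(3)=-38, T(4)=-120, T(5)=-316, T(6)=-872, T(7)=-2376, T(8)=-6496, T(9)=-17744, T(10)=-48480, T(11)=-132448, T(12)=-361856, T(13)=-988608, T(14)=-2700928, T(15)=-7379072, T(16)=-20160000; answer -20160000
Step 2: B1 = -20160000; m = 20160000; squarings mod 17: 6^1=6, 6^2=2, 6^4=4, 6^8=16, 6^16=1, 6^32=1, 6^64=1, 6^128=1, 6^256=1, 6^512=1, 6^1024=1, 6^2048=1, 6^4096=1, 6^8192=1, 6^16384=1, 6^32768=1, 6^65536=1, 6^131072=1, 6^262144=1, 6^524288=1, 6^1048576=1, 6^2097152=1, 6^4194304=1, 6^8388608=1, 6^16777216=1; 6^20160000 = 6^512 * 6^1024 * 6^2048 * 6^4096 * 6^32768 * 6^65536 * 6^131072 * 6^1048576 * 6^2097152 * 6^16777216 = 1 (mod 17); answer 1
Step 3: B2 = 1; c = -17; 8*(-17)^2 - 9*(-17)^1 = (2312) + (153) = 2465; answer 2465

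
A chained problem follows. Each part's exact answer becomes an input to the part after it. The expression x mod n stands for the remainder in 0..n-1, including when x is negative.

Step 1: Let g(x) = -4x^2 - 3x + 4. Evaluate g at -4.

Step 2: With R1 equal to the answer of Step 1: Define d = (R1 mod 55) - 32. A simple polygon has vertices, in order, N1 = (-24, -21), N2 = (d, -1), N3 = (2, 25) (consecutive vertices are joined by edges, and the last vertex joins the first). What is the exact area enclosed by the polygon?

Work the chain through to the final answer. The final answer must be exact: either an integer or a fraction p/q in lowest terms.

283

Step 1: -4*(-4)^2 - 3*(-4)^1 + 4 = (-64) + (12) + (4) = -48; answer -48
Step 2: R1 = -48; d = -25; cross terms: (-24*-1 - -25*-21)=-501, (-25*25 - 2*-1)=-623, (2*-21 - -24*25)=558; twice the area = |-566| = 566; area = 283; answer 283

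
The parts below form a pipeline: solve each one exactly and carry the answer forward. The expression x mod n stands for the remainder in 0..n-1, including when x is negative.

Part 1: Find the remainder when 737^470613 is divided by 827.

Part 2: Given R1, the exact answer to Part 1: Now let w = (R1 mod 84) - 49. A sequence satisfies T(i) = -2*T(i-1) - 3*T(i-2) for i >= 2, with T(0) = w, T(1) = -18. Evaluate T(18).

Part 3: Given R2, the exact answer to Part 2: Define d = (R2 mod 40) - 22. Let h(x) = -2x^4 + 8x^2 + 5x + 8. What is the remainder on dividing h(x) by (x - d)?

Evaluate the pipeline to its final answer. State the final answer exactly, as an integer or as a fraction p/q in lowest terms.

Part 1: squarings mod 827: 737^1=737, 737^2=657, 737^4=782, 737^8=371, 737^16=359, 737^32=696, 737^64=621, 737^128=259, 737^256=94, 737^512=566, 737^1024=307, 737^2048=798, 737^4096=14, 737^8192=196, 737^16384=374, 737^32768=113, 737^65536=364, 737^131072=176, 737^262144=377; 737^470613 = 737^1 * 737^4 * 737^16 * 737^64 * 737^512 * 737^1024 * 737^2048 * 737^8192 * 737^65536 * 737^131072 * 737^262144 = 229 (mod 827); answer 229
Part 2: R1 = 229; w = 12; T(2) = -2*(-18) - 3*(12) = 0; iterating: T(2)=0, T(3)=54, T(4)=-108, T(5)=54, T(6)=216, T(7)=-594, T(8)=540, T(9)=702, T(10)=-3024, T(11)=3942, T(12)=1188, T(13)=-14202, T(14)=24840, T(15)=-7074, T(16)=-60372, T(17)=141966, T(18)=-102816; answer -102816
Part 3: R2 = -102816; d = 2; remainder = value at the root: -2*(2)^4 + 8*(2)^2 + 5*(2)^1 + 8 = (-32) + (32) + (10) + (8) = 18; answer 18

18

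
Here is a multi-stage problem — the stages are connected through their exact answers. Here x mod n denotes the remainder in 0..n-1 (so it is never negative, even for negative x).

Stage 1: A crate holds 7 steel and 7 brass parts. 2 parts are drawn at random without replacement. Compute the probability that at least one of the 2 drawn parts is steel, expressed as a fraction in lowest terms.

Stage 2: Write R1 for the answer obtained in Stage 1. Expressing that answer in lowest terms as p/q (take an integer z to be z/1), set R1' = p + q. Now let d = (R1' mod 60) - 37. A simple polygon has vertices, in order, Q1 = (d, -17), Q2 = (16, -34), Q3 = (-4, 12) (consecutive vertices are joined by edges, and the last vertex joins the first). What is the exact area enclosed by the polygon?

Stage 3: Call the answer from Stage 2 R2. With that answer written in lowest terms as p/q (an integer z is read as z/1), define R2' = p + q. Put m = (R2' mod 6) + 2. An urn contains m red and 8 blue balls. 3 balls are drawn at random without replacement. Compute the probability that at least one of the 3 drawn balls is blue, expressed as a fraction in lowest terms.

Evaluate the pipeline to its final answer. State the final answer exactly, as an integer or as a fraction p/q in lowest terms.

12/13

Stage 1: total draws C(14,2) = 91; complement C(7,2) = 21; favorable 91 - 21 = 70; P = 10/13; answer 10/13
Stage 2: R1 = 10/13; threaded value p + q = 23; d = -14; cross terms: (-14*-34 - 16*-17)=748, (16*12 - -4*-34)=56, (-4*-17 - -14*12)=236; twice the area = |1040| = 1040; area = 520; answer 520
Stage 3: R2 = 520; threaded value p + q = 521; m = 7; total draws C(15,3) = 455; complement C(7,3) = 35; favorable 455 - 35 = 420; P = 12/13; answer 12/13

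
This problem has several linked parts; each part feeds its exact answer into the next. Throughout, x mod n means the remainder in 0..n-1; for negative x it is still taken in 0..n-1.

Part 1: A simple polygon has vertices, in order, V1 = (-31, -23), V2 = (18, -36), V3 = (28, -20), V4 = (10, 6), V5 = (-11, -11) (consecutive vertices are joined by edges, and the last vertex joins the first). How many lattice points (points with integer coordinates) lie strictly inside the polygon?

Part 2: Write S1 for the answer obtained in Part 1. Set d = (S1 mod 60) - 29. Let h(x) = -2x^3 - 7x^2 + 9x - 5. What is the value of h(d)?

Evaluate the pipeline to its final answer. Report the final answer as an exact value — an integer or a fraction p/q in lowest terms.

Part 1: cross terms: (-31*-36 - 18*-23)=1530, (18*-20 - 28*-36)=648, (28*6 - 10*-20)=368, (10*-11 - -11*6)=-44, (-11*-23 - -31*-11)=-88; twice the area = |2414| = 2414; area = 1207; boundary points = 1 + 2 + 2 + 1 + 4 = 10; strictly interior points = area - boundary/2 + 1 = 1203; answer 1203
Part 2: S1 = 1203; d = -26; -2*(-26)^3 - 7*(-26)^2 + 9*(-26)^1 - 5 = (35152) + (-4732) + (-234) + (-5) = 30181; answer 30181

30181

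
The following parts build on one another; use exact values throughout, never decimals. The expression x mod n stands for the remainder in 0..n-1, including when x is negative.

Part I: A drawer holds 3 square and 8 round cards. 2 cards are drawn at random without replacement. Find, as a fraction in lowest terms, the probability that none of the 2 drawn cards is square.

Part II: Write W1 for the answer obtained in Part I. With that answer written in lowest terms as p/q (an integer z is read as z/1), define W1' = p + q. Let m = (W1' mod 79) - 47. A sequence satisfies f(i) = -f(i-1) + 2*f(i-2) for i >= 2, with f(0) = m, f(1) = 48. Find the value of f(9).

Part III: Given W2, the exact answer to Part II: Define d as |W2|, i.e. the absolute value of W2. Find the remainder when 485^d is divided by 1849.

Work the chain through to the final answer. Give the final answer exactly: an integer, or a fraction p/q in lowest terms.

Part I: total draws C(11,2) = 55; favorable C(8,2) = 28; P = 28/55; answer 28/55
Part II: W1 = 28/55; threaded value p + q = 83; m = -43; f(2) = -1*(48) + 2*(-43) = -134; iterating: f(2)=-134, f(3)=230, f(4)=-498, f(5)=958, f(6)=-1954, f(7)=3870, f(8)=-7778, f(9)=15518; answer 15518
Part III: W2 = 15518; d = 15518; squarings mod 1849: 485^1=485, 485^2=402, 485^4=741, 485^8=1777, 485^16=1486, 485^32=490, 485^64=1579, 485^128=789, 485^256=1257, 485^512=1003, 485^1024=153, 485^2048=1221, 485^4096=547, 485^8192=1520; 485^15518 = 485^2 * 485^4 * 485^8 * 485^16 * 485^128 * 485^1024 * 485^2048 * 485^4096 * 485^8192 = 799 (mod 1849); answer 799

799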